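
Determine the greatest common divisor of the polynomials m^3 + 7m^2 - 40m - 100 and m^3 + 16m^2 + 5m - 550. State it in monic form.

m^2 + 5m - 50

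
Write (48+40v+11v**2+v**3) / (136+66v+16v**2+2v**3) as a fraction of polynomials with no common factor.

(12+7v+v**2)/(34+8v+2v**2)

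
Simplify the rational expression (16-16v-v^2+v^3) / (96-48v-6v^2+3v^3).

(-1+v)/(-6+3v)

Euclidean algorithm in ℚ[v]:
  v^3-v^2-16v+16 = (1/3)(3v^3-6v^2-48v+96) + (v^2-16)
  3v^3-6v^2-48v+96 = (3v-6)(v^2-16) + (0)
The last nonzero remainder v^2-16 is already monic.
Cancel v^2-16 from numerator and denominator to get the reduced form.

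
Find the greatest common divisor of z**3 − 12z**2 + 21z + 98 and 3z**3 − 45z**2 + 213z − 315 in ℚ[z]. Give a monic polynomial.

z − 7

Repeated division with remainder:
  z**3 − 12z**2 + 21z + 98 = (1/3)(3z**3 − 45z**2 + 213z − 315) + (3z**2 − 50z + 203)
  3z**3 − 45z**2 + 213z − 315 = (z + 5/3)(3z**2 − 50z + 203) + ((280/3)z − 1960/3)
  3z**2 − 50z + 203 = ((9/280)z − 87/280)((280/3)z − 1960/3) + (0)
Last nonzero remainder: (280/3)z − 1960/3. Dividing through by 280/3 gives the monic gcd z − 7.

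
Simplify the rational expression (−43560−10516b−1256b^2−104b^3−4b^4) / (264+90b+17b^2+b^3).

Euclidean algorithm in ℚ[b]:
  −4b^4−104b^3−1256b^2−10516b−43560 = (−4b−36)(b^3+17b^2+90b+264) + (−284b^2−6220b−34056)
  b^3+17b^2+90b+264 = (−(1/284)b+87/5041)(−284b^2−6220b−34056) + ((390336/5041)b+4293696/5041)
  −284b^2−6220b−34056 = (−(357911/97584)b−650289/16264)((390336/5041)b+4293696/5041) + (0)
Last nonzero remainder: (390336/5041)b+4293696/5041. Dividing through by 390336/5041 gives the monic gcd b+11.
Cancel b+11 from numerator and denominator to get the reduced form.

(−3960−596b−60b^2−4b^3)/(24+6b+b^2)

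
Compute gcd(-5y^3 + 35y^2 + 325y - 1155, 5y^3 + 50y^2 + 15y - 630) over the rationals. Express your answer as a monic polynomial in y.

y^2 + 4y - 21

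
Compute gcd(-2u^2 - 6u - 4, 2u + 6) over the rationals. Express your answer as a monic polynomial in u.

1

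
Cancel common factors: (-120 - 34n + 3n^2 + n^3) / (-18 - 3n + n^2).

(20 + 9n + n^2)/(3 + n)

Apply the Euclidean algorithm:
  n^3 + 3n^2 - 34n - 120 = (n + 6)(n^2 - 3n - 18) + (2n - 12)
  n^2 - 3n - 18 = ((1/2)n + 3/2)(2n - 12) + (0)
Last nonzero remainder: 2n - 12. Dividing through by 2 gives the monic gcd n - 6.
Cancel n - 6 from numerator and denominator to get the reduced form.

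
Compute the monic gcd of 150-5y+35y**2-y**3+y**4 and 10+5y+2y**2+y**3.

By polynomial division,
  y**4-y**3+35y**2-5y+150 = (y-3)(y**3+2y**2+5y+10) + (36y**2+180)
  y**3+2y**2+5y+10 = ((1/36)y+1/18)(36y**2+180) + (0)
Last nonzero remainder: 36y**2+180. Dividing through by 36 gives the monic gcd y**2+5.

5+y**2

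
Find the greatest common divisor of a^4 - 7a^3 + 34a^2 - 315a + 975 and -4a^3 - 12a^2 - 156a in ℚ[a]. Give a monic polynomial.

a^2 + 3a + 39

Repeated division with remainder:
  a^4 - 7a^3 + 34a^2 - 315a + 975 = (-(1/4)a + 5/2)(-4a^3 - 12a^2 - 156a) + (25a^2 + 75a + 975)
  -4a^3 - 12a^2 - 156a = (-(4/25)a)(25a^2 + 75a + 975) + (0)
Last nonzero remainder: 25a^2 + 75a + 975. Dividing through by 25 gives the monic gcd a^2 + 3a + 39.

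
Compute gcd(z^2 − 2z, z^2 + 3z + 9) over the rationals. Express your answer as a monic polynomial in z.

1

Apply the Euclidean algorithm:
  z^2 − 2z = (z^2 + 3z + 9) + (−5z − 9)
  z^2 + 3z + 9 = (−(1/5)z − 6/25)(−5z − 9) + (171/25)
  −5z − 9 = (−(125/171)z − 25/19)(171/25) + (0)
The last nonzero remainder is the constant 171/25, so the polynomials are coprime and gcd = 1.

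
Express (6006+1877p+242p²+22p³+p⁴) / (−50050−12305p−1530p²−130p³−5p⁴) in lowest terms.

Repeated division with remainder:
  p⁴+22p³+242p²+1877p+6006 = (−1/5)(−5p⁴−130p³−1530p²−12305p−50050) + (−4p³−64p²−584p−4004)
  −5p⁴−130p³−1530p²−12305p−50050 = ((5/4)p+25/2)(−4p³−64p²−584p−4004) + (0)
Last nonzero remainder: −4p³−64p²−584p−4004. Dividing through by −4 gives the monic gcd p³+16p²+146p+1001.
Cancel p³+16p²+146p+1001 from numerator and denominator to get the reduced form.

(−6−p)/(50+5p)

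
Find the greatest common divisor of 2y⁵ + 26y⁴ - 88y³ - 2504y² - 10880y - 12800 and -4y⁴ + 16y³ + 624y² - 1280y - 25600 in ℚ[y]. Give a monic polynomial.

Apply the Euclidean algorithm:
  2y⁵ + 26y⁴ - 88y³ - 2504y² - 10880y - 12800 = (-(1/2)y - 17/2)(-4y⁴ + 16y³ + 624y² - 1280y - 25600) + (360y³ + 2160y² - 34560y - 230400)
  -4y⁴ + 16y³ + 624y² - 1280y - 25600 = (-(1/90)y + 1/9)(360y³ + 2160y² - 34560y - 230400) + (0)
Last nonzero remainder: 360y³ + 2160y² - 34560y - 230400. Dividing through by 360 gives the monic gcd y³ + 6y² - 96y - 640.

y³ + 6y² - 96y - 640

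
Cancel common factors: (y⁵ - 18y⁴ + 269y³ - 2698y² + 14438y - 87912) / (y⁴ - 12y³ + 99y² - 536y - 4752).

Repeated division with remainder:
  y⁵ - 18y⁴ + 269y³ - 2698y² + 14438y - 87912 = (y - 6)(y⁴ - 12y³ + 99y² - 536y - 4752) + (98y³ - 1568y² + 15974y - 116424)
  y⁴ - 12y³ + 99y² - 536y - 4752 = ((1/98)y + 2/49)(98y³ - 1568y² + 15974y - 116424) + (0)
Last nonzero remainder: 98y³ - 1568y² + 15974y - 116424. Dividing through by 98 gives the monic gcd y³ - 16y² + 163y - 1188.
Cancel y³ - 16y² + 163y - 1188 from numerator and denominator to get the reduced form.

(y² - 2y + 74)/(y + 4)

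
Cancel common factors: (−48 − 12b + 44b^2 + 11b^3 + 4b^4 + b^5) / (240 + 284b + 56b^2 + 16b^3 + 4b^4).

(−12 + 12b − b^2 + b^3)/(60 − 4b + 4b^2)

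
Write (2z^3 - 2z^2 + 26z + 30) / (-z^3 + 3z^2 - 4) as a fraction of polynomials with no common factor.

(-2z^2 + 4z - 30)/(z^2 - 4z + 4)

Apply the Euclidean algorithm:
  2z^3 - 2z^2 + 26z + 30 = (-2)(-z^3 + 3z^2 - 4) + (4z^2 + 26z + 22)
  -z^3 + 3z^2 - 4 = (-(1/4)z + 19/8)(4z^2 + 26z + 22) + (-(225/4)z - 225/4)
  4z^2 + 26z + 22 = (-(16/225)z - 88/225)(-(225/4)z - 225/4) + (0)
Last nonzero remainder: -(225/4)z - 225/4. Dividing through by -225/4 gives the monic gcd z + 1.
Cancel z + 1 from numerator and denominator to get the reduced form.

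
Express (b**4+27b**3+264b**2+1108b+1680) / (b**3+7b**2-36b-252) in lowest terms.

(b**2+14b+40)/(b-6)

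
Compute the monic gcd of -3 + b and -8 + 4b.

1

By polynomial division,
  b - 3 = (1/4)(4b - 8) + (-1)
  4b - 8 = (-4b + 8)(-1) + (0)
The last nonzero remainder is the constant -1, so the polynomials are coprime and gcd = 1.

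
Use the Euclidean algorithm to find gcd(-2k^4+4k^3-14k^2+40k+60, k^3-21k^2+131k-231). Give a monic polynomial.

k-3

By polynomial division,
  -2k^4+4k^3-14k^2+40k+60 = (-2k-38)(k^3-21k^2+131k-231) + (-550k^2+4556k-8718)
  k^3-21k^2+131k-231 = (-(1/550)k+3497/151250)(-550k^2+4556k-8718) + ((741984/75625)k-2225952/75625)
  -550k^2+4556k-8718 = (-(20796875/370992)k+109883125/370992)((741984/75625)k-2225952/75625) + (0)
Last nonzero remainder: (741984/75625)k-2225952/75625. Dividing through by 741984/75625 gives the monic gcd k-3.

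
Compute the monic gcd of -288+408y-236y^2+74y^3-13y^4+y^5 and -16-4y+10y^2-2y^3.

8-6y+y^2

By polynomial division,
  y^5-13y^4+74y^3-236y^2+408y-288 = (-(1/2)y^2+4y-16)(-2y^3+10y^2-4y-16) + (-68y^2+408y-544)
  -2y^3+10y^2-4y-16 = ((1/34)y+1/34)(-68y^2+408y-544) + (0)
Last nonzero remainder: -68y^2+408y-544. Dividing through by -68 gives the monic gcd y^2-6y+8.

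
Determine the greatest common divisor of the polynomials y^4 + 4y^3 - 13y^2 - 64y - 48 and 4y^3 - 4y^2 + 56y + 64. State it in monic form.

y + 1

By polynomial division,
  y^4 + 4y^3 - 13y^2 - 64y - 48 = ((1/4)y + 5/4)(4y^3 - 4y^2 + 56y + 64) + (-22y^2 - 150y - 128)
  4y^3 - 4y^2 + 56y + 64 = (-(2/11)y + 172/121)(-22y^2 - 150y - 128) + ((29760/121)y + 29760/121)
  -22y^2 - 150y - 128 = (-(1331/14880)y - 242/465)((29760/121)y + 29760/121) + (0)
Last nonzero remainder: (29760/121)y + 29760/121. Dividing through by 29760/121 gives the monic gcd y + 1.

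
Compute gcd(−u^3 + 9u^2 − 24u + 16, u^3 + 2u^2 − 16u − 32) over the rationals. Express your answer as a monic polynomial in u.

Euclidean algorithm in ℚ[u]:
  −u^3 + 9u^2 − 24u + 16 = (−1)(u^3 + 2u^2 − 16u − 32) + (11u^2 − 40u − 16)
  u^3 + 2u^2 − 16u − 32 = ((1/11)u + 62/121)(11u^2 − 40u − 16) + ((720/121)u − 2880/121)
  11u^2 − 40u − 16 = ((1331/720)u + 121/180)((720/121)u − 2880/121) + (0)
Last nonzero remainder: (720/121)u − 2880/121. Dividing through by 720/121 gives the monic gcd u − 4.

u − 4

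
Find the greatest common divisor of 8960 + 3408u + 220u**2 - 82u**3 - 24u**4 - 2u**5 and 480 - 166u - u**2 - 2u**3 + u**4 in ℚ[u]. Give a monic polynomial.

-160 + 2u + u**2 + u**3

Repeated division with remainder:
  -2u**5 - 24u**4 - 82u**3 + 220u**2 + 3408u + 8960 = (-2u - 28)(u**4 - 2u**3 - u**2 - 166u + 480) + (-140u**3 - 140u**2 - 280u + 22400)
  u**4 - 2u**3 - u**2 - 166u + 480 = (-(1/140)u + 3/140)(-140u**3 - 140u**2 - 280u + 22400) + (0)
Last nonzero remainder: -140u**3 - 140u**2 - 280u + 22400. Dividing through by -140 gives the monic gcd u**3 + u**2 + 2u - 160.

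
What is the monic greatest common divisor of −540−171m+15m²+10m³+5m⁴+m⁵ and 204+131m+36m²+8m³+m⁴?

Apply the Euclidean algorithm:
  m⁵+5m⁴+10m³+15m²−171m−540 = (m−3)(m⁴+8m³+36m²+131m+204) + (−2m³−8m²+18m+72)
  m⁴+8m³+36m²+131m+204 = (−(1/2)m−2)(−2m³−8m²+18m+72) + (29m²+203m+348)
  −2m³−8m²+18m+72 = (−(2/29)m+6/29)(29m²+203m+348) + (0)
Last nonzero remainder: 29m²+203m+348. Dividing through by 29 gives the monic gcd m²+7m+12.

12+7m+m²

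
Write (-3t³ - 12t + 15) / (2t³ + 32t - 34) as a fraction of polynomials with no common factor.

(-3t² - 3t - 15)/(2t² + 2t + 34)

Repeated division with remainder:
  -3t³ - 12t + 15 = (-3/2)(2t³ + 32t - 34) + (36t - 36)
  2t³ + 32t - 34 = ((1/18)t² + (1/18)t + 17/18)(36t - 36) + (0)
Last nonzero remainder: 36t - 36. Dividing through by 36 gives the monic gcd t - 1.
Cancel t - 1 from numerator and denominator to get the reduced form.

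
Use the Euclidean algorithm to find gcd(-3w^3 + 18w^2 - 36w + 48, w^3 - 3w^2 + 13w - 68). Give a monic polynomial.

w - 4

Apply the Euclidean algorithm:
  -3w^3 + 18w^2 - 36w + 48 = (-3)(w^3 - 3w^2 + 13w - 68) + (9w^2 + 3w - 156)
  w^3 - 3w^2 + 13w - 68 = ((1/9)w - 10/27)(9w^2 + 3w - 156) + ((283/9)w - 1132/9)
  9w^2 + 3w - 156 = ((81/283)w + 351/283)((283/9)w - 1132/9) + (0)
Last nonzero remainder: (283/9)w - 1132/9. Dividing through by 283/9 gives the monic gcd w - 4.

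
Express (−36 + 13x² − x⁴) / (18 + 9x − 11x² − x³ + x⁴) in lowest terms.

By polynomial division,
  −x⁴ + 13x² − 36 = (−1)(x⁴ − x³ − 11x² + 9x + 18) + (−x³ + 2x² + 9x − 18)
  x⁴ − x³ − 11x² + 9x + 18 = (−x − 1)(−x³ + 2x² + 9x − 18) + (0)
Last nonzero remainder: −x³ + 2x² + 9x − 18. Dividing through by −1 gives the monic gcd x³ − 2x² − 9x + 18.
Cancel x³ − 2x² − 9x + 18 from numerator and denominator to get the reduced form.

(−2 − x)/(1 + x)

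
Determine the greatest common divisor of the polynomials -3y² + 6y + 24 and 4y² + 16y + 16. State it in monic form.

y + 2

By polynomial division,
  -3y² + 6y + 24 = (-3/4)(4y² + 16y + 16) + (18y + 36)
  4y² + 16y + 16 = ((2/9)y + 4/9)(18y + 36) + (0)
Last nonzero remainder: 18y + 36. Dividing through by 18 gives the monic gcd y + 2.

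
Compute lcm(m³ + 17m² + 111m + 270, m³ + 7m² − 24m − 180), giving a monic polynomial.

Apply the Euclidean algorithm:
  m³ + 17m² + 111m + 270 = (m³ + 7m² − 24m − 180) + (10m² + 135m + 450)
  m³ + 7m² − 24m − 180 = ((1/10)m − 13/20)(10m² + 135m + 450) + ((75/4)m + 225/2)
  10m² + 135m + 450 = ((8/15)m + 4)((75/4)m + 225/2) + (0)
Last nonzero remainder: (75/4)m + 225/2. Dividing through by 75/4 gives the monic gcd m + 6.
Then lcm(f, g) = f·g / gcd(f, g); expanding and making the result monic gives the answer.

m⁵ + 18m⁴ + 98m³ − 129m² − 3060m − 8100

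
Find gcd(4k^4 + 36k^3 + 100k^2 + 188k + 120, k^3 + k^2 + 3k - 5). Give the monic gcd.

Repeated division with remainder:
  4k^4 + 36k^3 + 100k^2 + 188k + 120 = (4k + 32)(k^3 + k^2 + 3k - 5) + (56k^2 + 112k + 280)
  k^3 + k^2 + 3k - 5 = ((1/56)k - 1/56)(56k^2 + 112k + 280) + (0)
Last nonzero remainder: 56k^2 + 112k + 280. Dividing through by 56 gives the monic gcd k^2 + 2k + 5.

k^2 + 2k + 5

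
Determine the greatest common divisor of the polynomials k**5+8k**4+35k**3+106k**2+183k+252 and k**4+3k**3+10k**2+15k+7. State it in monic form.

k**2+k+7

Euclidean algorithm in ℚ[k]:
  k**5+8k**4+35k**3+106k**2+183k+252 = (k+5)(k**4+3k**3+10k**2+15k+7) + (10k**3+41k**2+101k+217)
  k**4+3k**3+10k**2+15k+7 = ((1/10)k-11/100)(10k**3+41k**2+101k+217) + ((441/100)k**2+(441/100)k+3087/100)
  10k**3+41k**2+101k+217 = ((1000/441)k+3100/441)((441/100)k**2+(441/100)k+3087/100) + (0)
Last nonzero remainder: (441/100)k**2+(441/100)k+3087/100. Dividing through by 441/100 gives the monic gcd k**2+k+7.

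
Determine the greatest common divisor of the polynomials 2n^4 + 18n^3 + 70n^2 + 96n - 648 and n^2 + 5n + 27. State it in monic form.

n^2 + 5n + 27

By polynomial division,
  2n^4 + 18n^3 + 70n^2 + 96n - 648 = (2n^2 + 8n - 24)(n^2 + 5n + 27) + (0)
The last nonzero remainder n^2 + 5n + 27 is already monic.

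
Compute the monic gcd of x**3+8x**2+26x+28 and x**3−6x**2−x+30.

x+2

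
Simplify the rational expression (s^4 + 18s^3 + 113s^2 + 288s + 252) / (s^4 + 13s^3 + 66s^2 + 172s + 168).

By polynomial division,
  s^4 + 18s^3 + 113s^2 + 288s + 252 = (s^4 + 13s^3 + 66s^2 + 172s + 168) + (5s^3 + 47s^2 + 116s + 84)
  s^4 + 13s^3 + 66s^2 + 172s + 168 = ((1/5)s + 18/25)(5s^3 + 47s^2 + 116s + 84) + ((224/25)s^2 + (1792/25)s + 2688/25)
  5s^3 + 47s^2 + 116s + 84 = ((125/224)s + 25/32)((224/25)s^2 + (1792/25)s + 2688/25) + (0)
Last nonzero remainder: (224/25)s^2 + (1792/25)s + 2688/25. Dividing through by 224/25 gives the monic gcd s^2 + 8s + 12.
Cancel s^2 + 8s + 12 from numerator and denominator to get the reduced form.

(s^2 + 10s + 21)/(s^2 + 5s + 14)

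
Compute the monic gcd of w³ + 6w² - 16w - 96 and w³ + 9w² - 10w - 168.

Apply the Euclidean algorithm:
  w³ + 6w² - 16w - 96 = (w³ + 9w² - 10w - 168) + (-3w² - 6w + 72)
  w³ + 9w² - 10w - 168 = (-(1/3)w - 7/3)(-3w² - 6w + 72) + (0)
Last nonzero remainder: -3w² - 6w + 72. Dividing through by -3 gives the monic gcd w² + 2w - 24.

w² + 2w - 24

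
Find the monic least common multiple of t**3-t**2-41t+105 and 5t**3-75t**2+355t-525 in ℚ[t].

t**4-8t**3-34t**2+392t-735

Repeated division with remainder:
  t**3-t**2-41t+105 = (1/5)(5t**3-75t**2+355t-525) + (14t**2-112t+210)
  5t**3-75t**2+355t-525 = ((5/14)t-5/2)(14t**2-112t+210) + (0)
Last nonzero remainder: 14t**2-112t+210. Dividing through by 14 gives the monic gcd t**2-8t+15.
Then lcm(f, g) = f·g / gcd(f, g); expanding and making the result monic gives the answer.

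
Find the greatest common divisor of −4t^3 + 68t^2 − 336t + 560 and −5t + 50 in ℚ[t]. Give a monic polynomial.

Euclidean algorithm in ℚ[t]:
  −4t^3 + 68t^2 − 336t + 560 = ((4/5)t^2 − (28/5)t + 56/5)(−5t + 50) + (0)
Last nonzero remainder: −5t + 50. Dividing through by −5 gives the monic gcd t − 10.

t − 10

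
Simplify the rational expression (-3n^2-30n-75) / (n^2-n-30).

Apply the Euclidean algorithm:
  -3n^2-30n-75 = (-3)(n^2-n-30) + (-33n-165)
  n^2-n-30 = (-(1/33)n+2/11)(-33n-165) + (0)
Last nonzero remainder: -33n-165. Dividing through by -33 gives the monic gcd n+5.
Cancel n+5 from numerator and denominator to get the reduced form.

(-3n-15)/(n-6)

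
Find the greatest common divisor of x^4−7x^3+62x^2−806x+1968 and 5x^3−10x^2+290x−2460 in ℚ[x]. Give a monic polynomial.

x^2+4x+82

By polynomial division,
  x^4−7x^3+62x^2−806x+1968 = ((1/5)x−1)(5x^3−10x^2+290x−2460) + (−6x^2−24x−492)
  5x^3−10x^2+290x−2460 = (−(5/6)x+5)(−6x^2−24x−492) + (0)
Last nonzero remainder: −6x^2−24x−492. Dividing through by −6 gives the monic gcd x^2+4x+82.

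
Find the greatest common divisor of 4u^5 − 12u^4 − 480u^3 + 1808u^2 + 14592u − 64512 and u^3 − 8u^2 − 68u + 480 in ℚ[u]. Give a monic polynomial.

Apply the Euclidean algorithm:
  4u^5 − 12u^4 − 480u^3 + 1808u^2 + 14592u − 64512 = (4u^2 + 20u − 48)(u^3 − 8u^2 − 68u + 480) + (864u^2 + 1728u − 41472)
  u^3 − 8u^2 − 68u + 480 = ((1/864)u − 5/432)(864u^2 + 1728u − 41472) + (0)
Last nonzero remainder: 864u^2 + 1728u − 41472. Dividing through by 864 gives the monic gcd u^2 + 2u − 48.

u^2 + 2u − 48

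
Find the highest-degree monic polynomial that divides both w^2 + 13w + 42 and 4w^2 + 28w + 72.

1

Apply the Euclidean algorithm:
  w^2 + 13w + 42 = (1/4)(4w^2 + 28w + 72) + (6w + 24)
  4w^2 + 28w + 72 = ((2/3)w + 2)(6w + 24) + (24)
  6w + 24 = ((1/4)w + 1)(24) + (0)
The last nonzero remainder is the constant 24, so the polynomials are coprime and gcd = 1.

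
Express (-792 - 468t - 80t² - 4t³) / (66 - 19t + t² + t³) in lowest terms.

(-132 - 56t - 4t²)/(11 - 5t + t²)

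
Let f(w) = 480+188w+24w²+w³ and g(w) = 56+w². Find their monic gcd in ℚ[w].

1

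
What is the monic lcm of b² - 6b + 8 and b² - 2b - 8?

By polynomial division,
  b² - 6b + 8 = (b² - 2b - 8) + (-4b + 16)
  b² - 2b - 8 = (-(1/4)b - 1/2)(-4b + 16) + (0)
Last nonzero remainder: -4b + 16. Dividing through by -4 gives the monic gcd b - 4.
Then lcm(f, g) = f·g / gcd(f, g); expanding and making the result monic gives the answer.

b³ - 4b² - 4b + 16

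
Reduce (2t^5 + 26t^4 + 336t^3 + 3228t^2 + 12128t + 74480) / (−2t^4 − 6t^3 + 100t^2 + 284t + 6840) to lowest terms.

(−t^2 − t − 98)/(t − 9)

Euclidean algorithm in ℚ[t]:
  2t^5 + 26t^4 + 336t^3 + 3228t^2 + 12128t + 74480 = (−t − 10)(−2t^4 − 6t^3 + 100t^2 + 284t + 6840) + (376t^3 + 4512t^2 + 21808t + 142880)
  −2t^4 − 6t^3 + 100t^2 + 284t + 6840 = (−(1/188)t + 9/188)(376t^3 + 4512t^2 + 21808t + 142880) + (0)
Last nonzero remainder: 376t^3 + 4512t^2 + 21808t + 142880. Dividing through by 376 gives the monic gcd t^3 + 12t^2 + 58t + 380.
Cancel t^3 + 12t^2 + 58t + 380 from numerator and denominator to get the reduced form.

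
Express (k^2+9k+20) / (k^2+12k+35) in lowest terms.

Repeated division with remainder:
  k^2+9k+20 = (k^2+12k+35) + (−3k−15)
  k^2+12k+35 = (−(1/3)k−7/3)(−3k−15) + (0)
Last nonzero remainder: −3k−15. Dividing through by −3 gives the monic gcd k+5.
Cancel k+5 from numerator and denominator to get the reduced form.

(k+4)/(k+7)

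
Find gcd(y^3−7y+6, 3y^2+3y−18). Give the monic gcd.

By polynomial division,
  y^3−7y+6 = ((1/3)y−1/3)(3y^2+3y−18) + (0)
Last nonzero remainder: 3y^2+3y−18. Dividing through by 3 gives the monic gcd y^2+y−6.

y^2+y−6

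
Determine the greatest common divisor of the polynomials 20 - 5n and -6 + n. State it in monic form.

Euclidean algorithm in ℚ[n]:
  -5n + 20 = (-5)(n - 6) + (-10)
  n - 6 = (-(1/10)n + 3/5)(-10) + (0)
The last nonzero remainder is the constant -10, so the polynomials are coprime and gcd = 1.

1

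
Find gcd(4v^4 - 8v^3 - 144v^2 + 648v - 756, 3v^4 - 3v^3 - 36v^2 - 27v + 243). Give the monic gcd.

v^2 - 6v + 9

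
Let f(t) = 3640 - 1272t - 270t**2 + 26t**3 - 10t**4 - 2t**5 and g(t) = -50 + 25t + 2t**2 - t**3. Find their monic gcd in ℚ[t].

Apply the Euclidean algorithm:
  -2t**5 - 10t**4 + 26t**3 - 270t**2 - 1272t + 3640 = (2t**2 + 14t + 52)(-t**3 + 2t**2 + 25t - 50) + (-624t**2 - 1872t + 6240)
  -t**3 + 2t**2 + 25t - 50 = ((1/624)t - 5/624)(-624t**2 - 1872t + 6240) + (0)
Last nonzero remainder: -624t**2 - 1872t + 6240. Dividing through by -624 gives the monic gcd t**2 + 3t - 10.

-10 + 3t + t**2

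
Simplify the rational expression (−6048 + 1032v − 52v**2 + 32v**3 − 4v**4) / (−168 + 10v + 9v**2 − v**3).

(144 + 20v + 4v**2)/(4 + v)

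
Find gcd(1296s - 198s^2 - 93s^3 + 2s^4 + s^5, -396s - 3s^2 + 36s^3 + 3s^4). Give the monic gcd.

-3s + s^2

By polynomial division,
  s^5 + 2s^4 - 93s^3 - 198s^2 + 1296s = ((1/3)s - 10/3)(3s^4 + 36s^3 - 3s^2 - 396s) + (28s^3 - 76s^2 - 24s)
  3s^4 + 36s^3 - 3s^2 - 396s = ((3/28)s + 309/196)(28s^3 - 76s^2 - 24s) + ((5850/49)s^2 - (17550/49)s)
  28s^3 - 76s^2 - 24s = ((686/2925)s + 196/2925)((5850/49)s^2 - (17550/49)s) + (0)
Last nonzero remainder: (5850/49)s^2 - (17550/49)s. Dividing through by 5850/49 gives the monic gcd s^2 - 3s.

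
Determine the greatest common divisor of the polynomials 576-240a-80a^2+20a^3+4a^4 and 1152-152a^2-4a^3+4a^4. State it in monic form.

-12+a+a^2

Euclidean algorithm in ℚ[a]:
  4a^4+20a^3-80a^2-240a+576 = (4a^4-4a^3-152a^2+1152) + (24a^3+72a^2-240a-576)
  4a^4-4a^3-152a^2+1152 = ((1/6)a-2/3)(24a^3+72a^2-240a-576) + (-64a^2-64a+768)
  24a^3+72a^2-240a-576 = (-(3/8)a-3/4)(-64a^2-64a+768) + (0)
Last nonzero remainder: -64a^2-64a+768. Dividing through by -64 gives the monic gcd a^2+a-12.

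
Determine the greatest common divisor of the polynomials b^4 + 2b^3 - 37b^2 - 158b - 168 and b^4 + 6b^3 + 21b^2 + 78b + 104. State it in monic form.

b^2 + 6b + 8

Apply the Euclidean algorithm:
  b^4 + 2b^3 - 37b^2 - 158b - 168 = (b^4 + 6b^3 + 21b^2 + 78b + 104) + (-4b^3 - 58b^2 - 236b - 272)
  b^4 + 6b^3 + 21b^2 + 78b + 104 = (-(1/4)b + 17/8)(-4b^3 - 58b^2 - 236b - 272) + ((341/4)b^2 + (1023/2)b + 682)
  -4b^3 - 58b^2 - 236b - 272 = (-(16/341)b - 136/341)((341/4)b^2 + (1023/2)b + 682) + (0)
Last nonzero remainder: (341/4)b^2 + (1023/2)b + 682. Dividing through by 341/4 gives the monic gcd b^2 + 6b + 8.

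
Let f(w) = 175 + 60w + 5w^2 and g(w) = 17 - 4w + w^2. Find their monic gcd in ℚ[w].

1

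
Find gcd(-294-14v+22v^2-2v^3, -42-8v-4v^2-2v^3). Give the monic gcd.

3+v

Apply the Euclidean algorithm:
  -2v^3+22v^2-14v-294 = (-2v^3-4v^2-8v-42) + (26v^2-6v-252)
  -2v^3-4v^2-8v-42 = (-(1/13)v-29/169)(26v^2-6v-252) + (-(4802/169)v-14406/169)
  26v^2-6v-252 = (-(2197/2401)v+1014/343)(-(4802/169)v-14406/169) + (0)
Last nonzero remainder: -(4802/169)v-14406/169. Dividing through by -4802/169 gives the monic gcd v+3.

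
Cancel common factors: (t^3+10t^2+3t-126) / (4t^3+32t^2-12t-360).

(t+7)/(4t+20)

Euclidean algorithm in ℚ[t]:
  t^3+10t^2+3t-126 = (1/4)(4t^3+32t^2-12t-360) + (2t^2+6t-36)
  4t^3+32t^2-12t-360 = (2t+10)(2t^2+6t-36) + (0)
Last nonzero remainder: 2t^2+6t-36. Dividing through by 2 gives the monic gcd t^2+3t-18.
Cancel t^2+3t-18 from numerator and denominator to get the reduced form.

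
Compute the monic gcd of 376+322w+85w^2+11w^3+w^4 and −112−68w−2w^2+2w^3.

8+6w+w^2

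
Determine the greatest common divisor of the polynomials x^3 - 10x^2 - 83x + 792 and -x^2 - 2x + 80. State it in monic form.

x - 8

Euclidean algorithm in ℚ[x]:
  x^3 - 10x^2 - 83x + 792 = (-x + 12)(-x^2 - 2x + 80) + (21x - 168)
  -x^2 - 2x + 80 = (-(1/21)x - 10/21)(21x - 168) + (0)
Last nonzero remainder: 21x - 168. Dividing through by 21 gives the monic gcd x - 8.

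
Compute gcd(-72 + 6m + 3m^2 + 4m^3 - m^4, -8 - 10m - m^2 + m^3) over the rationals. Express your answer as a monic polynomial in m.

-4 + m

Euclidean algorithm in ℚ[m]:
  -m^4 + 4m^3 + 3m^2 + 6m - 72 = (-m + 3)(m^3 - m^2 - 10m - 8) + (-4m^2 + 28m - 48)
  m^3 - m^2 - 10m - 8 = (-(1/4)m - 3/2)(-4m^2 + 28m - 48) + (20m - 80)
  -4m^2 + 28m - 48 = (-(1/5)m + 3/5)(20m - 80) + (0)
Last nonzero remainder: 20m - 80. Dividing through by 20 gives the monic gcd m - 4.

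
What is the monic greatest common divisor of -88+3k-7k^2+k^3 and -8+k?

Apply the Euclidean algorithm:
  k^3-7k^2+3k-88 = (k^2+k+11)(k-8) + (0)
The last nonzero remainder k-8 is already monic.

-8+k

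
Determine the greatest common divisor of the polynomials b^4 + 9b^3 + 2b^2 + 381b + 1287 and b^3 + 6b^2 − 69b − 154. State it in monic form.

b + 11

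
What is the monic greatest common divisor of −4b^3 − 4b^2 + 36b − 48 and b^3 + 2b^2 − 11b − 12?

b + 4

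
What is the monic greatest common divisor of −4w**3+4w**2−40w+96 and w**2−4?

w−2

By polynomial division,
  −4w**3+4w**2−40w+96 = (−4w+4)(w**2−4) + (−56w+112)
  w**2−4 = (−(1/56)w−1/28)(−56w+112) + (0)
Last nonzero remainder: −56w+112. Dividing through by −56 gives the monic gcd w−2.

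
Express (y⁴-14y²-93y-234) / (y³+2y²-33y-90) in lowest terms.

Apply the Euclidean algorithm:
  y⁴-14y²-93y-234 = (y-2)(y³+2y²-33y-90) + (23y²-69y-414)
  y³+2y²-33y-90 = ((1/23)y+5/23)(23y²-69y-414) + (0)
Last nonzero remainder: 23y²-69y-414. Dividing through by 23 gives the monic gcd y²-3y-18.
Cancel y²-3y-18 from numerator and denominator to get the reduced form.

(y²+3y+13)/(y+5)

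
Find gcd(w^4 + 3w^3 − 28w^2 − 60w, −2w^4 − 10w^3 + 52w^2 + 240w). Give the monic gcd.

w^3 + w^2 − 30w

Euclidean algorithm in ℚ[w]:
  w^4 + 3w^3 − 28w^2 − 60w = (−1/2)(−2w^4 − 10w^3 + 52w^2 + 240w) + (−2w^3 − 2w^2 + 60w)
  −2w^4 − 10w^3 + 52w^2 + 240w = (w + 4)(−2w^3 − 2w^2 + 60w) + (0)
Last nonzero remainder: −2w^3 − 2w^2 + 60w. Dividing through by −2 gives the monic gcd w^3 + w^2 − 30w.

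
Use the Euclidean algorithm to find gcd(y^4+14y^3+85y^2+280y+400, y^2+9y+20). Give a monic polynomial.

By polynomial division,
  y^4+14y^3+85y^2+280y+400 = (y^2+5y+20)(y^2+9y+20) + (0)
The last nonzero remainder y^2+9y+20 is already monic.

y^2+9y+20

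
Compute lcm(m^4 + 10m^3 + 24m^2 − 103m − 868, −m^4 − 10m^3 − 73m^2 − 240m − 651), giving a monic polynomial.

m^6 + 13m^5 + 75m^4 + 179m^3 − 673m^2 − 4767m − 18228

Repeated division with remainder:
  m^4 + 10m^3 + 24m^2 − 103m − 868 = (−1)(−m^4 − 10m^3 − 73m^2 − 240m − 651) + (−49m^2 − 343m − 1519)
  −m^4 − 10m^3 − 73m^2 − 240m − 651 = ((1/49)m^2 + (3/49)m + 3/7)(−49m^2 − 343m − 1519) + (0)
Last nonzero remainder: −49m^2 − 343m − 1519. Dividing through by −49 gives the monic gcd m^2 + 7m + 31.
Then lcm(f, g) = f·g / gcd(f, g); expanding and making the result monic gives the answer.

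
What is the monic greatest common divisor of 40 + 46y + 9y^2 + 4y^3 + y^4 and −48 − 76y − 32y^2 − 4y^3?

4 + 5y + y^2

Apply the Euclidean algorithm:
  y^4 + 4y^3 + 9y^2 + 46y + 40 = (−(1/4)y + 1)(−4y^3 − 32y^2 − 76y − 48) + (22y^2 + 110y + 88)
  −4y^3 − 32y^2 − 76y − 48 = (−(2/11)y − 6/11)(22y^2 + 110y + 88) + (0)
Last nonzero remainder: 22y^2 + 110y + 88. Dividing through by 22 gives the monic gcd y^2 + 5y + 4.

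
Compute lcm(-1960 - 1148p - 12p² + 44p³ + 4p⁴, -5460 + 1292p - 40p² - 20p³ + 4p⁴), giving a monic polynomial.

By polynomial division,
  4p⁴ + 44p³ - 12p² - 1148p - 1960 = (4p⁴ - 20p³ - 40p² + 1292p - 5460) + (64p³ + 28p² - 2440p + 3500)
  4p⁴ - 20p³ - 40p² + 1292p - 5460 = ((1/16)p - 87/256)(64p³ + 28p² - 2440p + 3500) + ((7809/64)p² + (7809/32)p - 273315/64)
  64p³ + 28p² - 2440p + 3500 = ((4096/7809)p - 6400/7809)((7809/64)p² + (7809/32)p - 273315/64) + (0)
Last nonzero remainder: (7809/64)p² + (7809/32)p - 273315/64. Dividing through by 7809/64 gives the monic gcd p² + 2p - 35.
Then lcm(f, g) = f·g / gcd(f, g); expanding and making the result monic gives the answer.

-19110 - 7763p + 1402p² + 163p³ - 41p⁴ + 4p⁵ + p⁶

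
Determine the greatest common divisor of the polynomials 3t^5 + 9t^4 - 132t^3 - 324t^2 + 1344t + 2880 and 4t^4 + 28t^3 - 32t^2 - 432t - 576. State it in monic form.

Euclidean algorithm in ℚ[t]:
  3t^5 + 9t^4 - 132t^3 - 324t^2 + 1344t + 2880 = ((3/4)t - 3)(4t^4 + 28t^3 - 32t^2 - 432t - 576) + (-24t^3 - 96t^2 + 480t + 1152)
  4t^4 + 28t^3 - 32t^2 - 432t - 576 = (-(1/6)t - 1/2)(-24t^3 - 96t^2 + 480t + 1152) + (0)
Last nonzero remainder: -24t^3 - 96t^2 + 480t + 1152. Dividing through by -24 gives the monic gcd t^3 + 4t^2 - 20t - 48.

t^3 + 4t^2 - 20t - 48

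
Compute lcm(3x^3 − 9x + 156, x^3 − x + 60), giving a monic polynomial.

x^5 − 4x^4 + 12x^3 + 64x^2 − 253x + 780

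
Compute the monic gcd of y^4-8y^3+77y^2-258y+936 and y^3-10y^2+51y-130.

y^2-5y+26

Apply the Euclidean algorithm:
  y^4-8y^3+77y^2-258y+936 = (y+2)(y^3-10y^2+51y-130) + (46y^2-230y+1196)
  y^3-10y^2+51y-130 = ((1/46)y-5/46)(46y^2-230y+1196) + (0)
Last nonzero remainder: 46y^2-230y+1196. Dividing through by 46 gives the monic gcd y^2-5y+26.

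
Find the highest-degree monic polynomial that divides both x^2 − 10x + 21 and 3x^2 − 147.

By polynomial division,
  x^2 − 10x + 21 = (1/3)(3x^2 − 147) + (−10x + 70)
  3x^2 − 147 = (−(3/10)x − 21/10)(−10x + 70) + (0)
Last nonzero remainder: −10x + 70. Dividing through by −10 gives the monic gcd x − 7.

x − 7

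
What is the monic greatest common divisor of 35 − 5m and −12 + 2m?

1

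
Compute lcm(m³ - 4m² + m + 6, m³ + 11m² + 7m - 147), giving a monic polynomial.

m⁵ + 10m⁴ - 6m³ - 176m² + 133m + 294

Euclidean algorithm in ℚ[m]:
  m³ - 4m² + m + 6 = (m³ + 11m² + 7m - 147) + (-15m² - 6m + 153)
  m³ + 11m² + 7m - 147 = (-(1/15)m - 53/75)(-15m² - 6m + 153) + ((324/25)m - 972/25)
  -15m² - 6m + 153 = (-(125/108)m - 425/108)((324/25)m - 972/25) + (0)
Last nonzero remainder: (324/25)m - 972/25. Dividing through by 324/25 gives the monic gcd m - 3.
Then lcm(f, g) = f·g / gcd(f, g); expanding and making the result monic gives the answer.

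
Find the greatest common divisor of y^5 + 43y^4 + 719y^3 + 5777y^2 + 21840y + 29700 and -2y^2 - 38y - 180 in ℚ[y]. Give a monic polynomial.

y^2 + 19y + 90

Apply the Euclidean algorithm:
  y^5 + 43y^4 + 719y^3 + 5777y^2 + 21840y + 29700 = (-(1/2)y^3 - 12y^2 - (173/2)y - 165)(-2y^2 - 38y - 180) + (0)
Last nonzero remainder: -2y^2 - 38y - 180. Dividing through by -2 gives the monic gcd y^2 + 19y + 90.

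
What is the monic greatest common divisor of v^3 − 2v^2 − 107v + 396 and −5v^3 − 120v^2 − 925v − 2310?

v + 11

Apply the Euclidean algorithm:
  v^3 − 2v^2 − 107v + 396 = (−1/5)(−5v^3 − 120v^2 − 925v − 2310) + (−26v^2 − 292v − 66)
  −5v^3 − 120v^2 − 925v − 2310 = ((5/26)v + 415/169)(−26v^2 − 292v − 66) + (−(33000/169)v − 363000/169)
  −26v^2 − 292v − 66 = ((2197/16500)v + 169/5500)(−(33000/169)v − 363000/169) + (0)
Last nonzero remainder: −(33000/169)v − 363000/169. Dividing through by −33000/169 gives the monic gcd v + 11.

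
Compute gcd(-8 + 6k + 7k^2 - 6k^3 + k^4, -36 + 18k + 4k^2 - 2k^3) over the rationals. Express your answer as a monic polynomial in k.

By polynomial division,
  k^4 - 6k^3 + 7k^2 + 6k - 8 = (-(1/2)k + 2)(-2k^3 + 4k^2 + 18k - 36) + (8k^2 - 48k + 64)
  -2k^3 + 4k^2 + 18k - 36 = (-(1/4)k - 1)(8k^2 - 48k + 64) + (-14k + 28)
  8k^2 - 48k + 64 = (-(4/7)k + 16/7)(-14k + 28) + (0)
Last nonzero remainder: -14k + 28. Dividing through by -14 gives the monic gcd k - 2.

-2 + k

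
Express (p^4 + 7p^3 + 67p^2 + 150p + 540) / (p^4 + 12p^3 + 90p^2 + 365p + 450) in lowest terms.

Repeated division with remainder:
  p^4 + 7p^3 + 67p^2 + 150p + 540 = (p^4 + 12p^3 + 90p^2 + 365p + 450) + (−5p^3 − 23p^2 − 215p + 90)
  p^4 + 12p^3 + 90p^2 + 365p + 450 = (−(1/5)p − 37/25)(−5p^3 − 23p^2 − 215p + 90) + ((324/25)p^2 + (324/5)p + 2916/5)
  −5p^3 − 23p^2 − 215p + 90 = (−(125/324)p + 25/162)((324/25)p^2 + (324/5)p + 2916/5) + (0)
Last nonzero remainder: (324/25)p^2 + (324/5)p + 2916/5. Dividing through by 324/25 gives the monic gcd p^2 + 5p + 45.
Cancel p^2 + 5p + 45 from numerator and denominator to get the reduced form.

(p^2 + 2p + 12)/(p^2 + 7p + 10)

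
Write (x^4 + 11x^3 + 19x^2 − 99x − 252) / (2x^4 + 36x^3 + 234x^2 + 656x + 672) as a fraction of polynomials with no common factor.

(x − 3)/(2x + 8)

Euclidean algorithm in ℚ[x]:
  x^4 + 11x^3 + 19x^2 − 99x − 252 = (1/2)(2x^4 + 36x^3 + 234x^2 + 656x + 672) + (−7x^3 − 98x^2 − 427x − 588)
  2x^4 + 36x^3 + 234x^2 + 656x + 672 = (−(2/7)x − 8/7)(−7x^3 − 98x^2 − 427x − 588) + (0)
Last nonzero remainder: −7x^3 − 98x^2 − 427x − 588. Dividing through by −7 gives the monic gcd x^3 + 14x^2 + 61x + 84.
Cancel x^3 + 14x^2 + 61x + 84 from numerator and denominator to get the reduced form.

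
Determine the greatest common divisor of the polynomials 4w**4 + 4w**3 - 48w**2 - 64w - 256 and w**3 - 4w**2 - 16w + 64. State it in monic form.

By polynomial division,
  4w**4 + 4w**3 - 48w**2 - 64w - 256 = (4w + 20)(w**3 - 4w**2 - 16w + 64) + (96w**2 - 1536)
  w**3 - 4w**2 - 16w + 64 = ((1/96)w - 1/24)(96w**2 - 1536) + (0)
Last nonzero remainder: 96w**2 - 1536. Dividing through by 96 gives the monic gcd w**2 - 16.

w**2 - 16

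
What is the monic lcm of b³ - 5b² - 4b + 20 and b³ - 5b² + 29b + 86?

Apply the Euclidean algorithm:
  b³ - 5b² - 4b + 20 = (b³ - 5b² + 29b + 86) + (-33b - 66)
  b³ - 5b² + 29b + 86 = (-(1/33)b² + (7/33)b - 43/33)(-33b - 66) + (0)
Last nonzero remainder: -33b - 66. Dividing through by -33 gives the monic gcd b + 2.
Then lcm(f, g) = f·g / gcd(f, g); expanding and making the result monic gives the answer.

b⁵ - 12b⁴ + 74b³ - 167b² - 312b + 860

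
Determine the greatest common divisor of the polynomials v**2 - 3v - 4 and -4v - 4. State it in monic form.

v + 1

Apply the Euclidean algorithm:
  v**2 - 3v - 4 = (-(1/4)v + 1)(-4v - 4) + (0)
Last nonzero remainder: -4v - 4. Dividing through by -4 gives the monic gcd v + 1.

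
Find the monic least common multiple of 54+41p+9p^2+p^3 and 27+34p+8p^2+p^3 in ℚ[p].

Euclidean algorithm in ℚ[p]:
  p^3+9p^2+41p+54 = (p^3+8p^2+34p+27) + (p^2+7p+27)
  p^3+8p^2+34p+27 = (p+1)(p^2+7p+27) + (0)
The last nonzero remainder p^2+7p+27 is already monic.
Then lcm(f, g) = f·g / gcd(f, g); expanding and making the result monic gives the answer.

54+95p+50p^2+10p^3+p^4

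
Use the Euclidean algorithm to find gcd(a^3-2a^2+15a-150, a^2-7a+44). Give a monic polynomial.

By polynomial division,
  a^3-2a^2+15a-150 = (a+5)(a^2-7a+44) + (6a-370)
  a^2-7a+44 = ((1/6)a+82/9)(6a-370) + (30736/9)
  6a-370 = ((27/15368)a-1665/15368)(30736/9) + (0)
The last nonzero remainder is the constant 30736/9, so the polynomials are coprime and gcd = 1.

1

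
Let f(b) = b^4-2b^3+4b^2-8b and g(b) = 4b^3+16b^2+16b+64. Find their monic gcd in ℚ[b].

Repeated division with remainder:
  b^4-2b^3+4b^2-8b = ((1/4)b-3/2)(4b^3+16b^2+16b+64) + (24b^2+96)
  4b^3+16b^2+16b+64 = ((1/6)b+2/3)(24b^2+96) + (0)
Last nonzero remainder: 24b^2+96. Dividing through by 24 gives the monic gcd b^2+4.

b^2+4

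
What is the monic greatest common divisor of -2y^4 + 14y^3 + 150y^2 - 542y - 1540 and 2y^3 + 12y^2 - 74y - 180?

Euclidean algorithm in ℚ[y]:
  -2y^4 + 14y^3 + 150y^2 - 542y - 1540 = (-y + 13)(2y^3 + 12y^2 - 74y - 180) + (-80y^2 + 240y + 800)
  2y^3 + 12y^2 - 74y - 180 = (-(1/40)y - 9/40)(-80y^2 + 240y + 800) + (0)
Last nonzero remainder: -80y^2 + 240y + 800. Dividing through by -80 gives the monic gcd y^2 - 3y - 10.

y^2 - 3y - 10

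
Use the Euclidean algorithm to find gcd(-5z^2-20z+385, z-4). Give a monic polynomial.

By polynomial division,
  -5z^2-20z+385 = (-5z-40)(z-4) + (225)
  z-4 = ((1/225)z-4/225)(225) + (0)
The last nonzero remainder is the constant 225, so the polynomials are coprime and gcd = 1.

1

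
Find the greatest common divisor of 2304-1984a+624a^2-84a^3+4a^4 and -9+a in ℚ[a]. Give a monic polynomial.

By polynomial division,
  4a^4-84a^3+624a^2-1984a+2304 = (4a^3-48a^2+192a-256)(a-9) + (0)
The last nonzero remainder a-9 is already monic.

-9+a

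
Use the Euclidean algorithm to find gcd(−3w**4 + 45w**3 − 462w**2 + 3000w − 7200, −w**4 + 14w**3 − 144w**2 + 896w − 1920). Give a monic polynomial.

Apply the Euclidean algorithm:
  −3w**4 + 45w**3 − 462w**2 + 3000w − 7200 = (3)(−w**4 + 14w**3 − 144w**2 + 896w − 1920) + (3w**3 − 30w**2 + 312w − 1440)
  −w**4 + 14w**3 − 144w**2 + 896w − 1920 = (−(1/3)w + 4/3)(3w**3 − 30w**2 + 312w − 1440) + (0)
Last nonzero remainder: 3w**3 − 30w**2 + 312w − 1440. Dividing through by 3 gives the monic gcd w**3 − 10w**2 + 104w − 480.

w**3 − 10w**2 + 104w − 480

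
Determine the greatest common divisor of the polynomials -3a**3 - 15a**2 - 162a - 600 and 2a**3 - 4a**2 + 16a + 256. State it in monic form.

a + 4

Euclidean algorithm in ℚ[a]:
  -3a**3 - 15a**2 - 162a - 600 = (-3/2)(2a**3 - 4a**2 + 16a + 256) + (-21a**2 - 138a - 216)
  2a**3 - 4a**2 + 16a + 256 = (-(2/21)a + 40/49)(-21a**2 - 138a - 216) + ((5296/49)a + 21184/49)
  -21a**2 - 138a - 216 = (-(1029/5296)a - 1323/2648)((5296/49)a + 21184/49) + (0)
Last nonzero remainder: (5296/49)a + 21184/49. Dividing through by 5296/49 gives the monic gcd a + 4.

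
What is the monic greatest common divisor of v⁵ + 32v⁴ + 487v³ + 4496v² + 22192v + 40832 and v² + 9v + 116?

v² + 9v + 116

Euclidean algorithm in ℚ[v]:
  v⁵ + 32v⁴ + 487v³ + 4496v² + 22192v + 40832 = (v³ + 23v² + 164v + 352)(v² + 9v + 116) + (0)
The last nonzero remainder v² + 9v + 116 is already monic.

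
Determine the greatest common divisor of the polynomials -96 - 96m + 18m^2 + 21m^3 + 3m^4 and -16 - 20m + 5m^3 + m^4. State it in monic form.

Apply the Euclidean algorithm:
  3m^4 + 21m^3 + 18m^2 - 96m - 96 = (3)(m^4 + 5m^3 - 20m - 16) + (6m^3 + 18m^2 - 36m - 48)
  m^4 + 5m^3 - 20m - 16 = ((1/6)m + 1/3)(6m^3 + 18m^2 - 36m - 48) + (0)
Last nonzero remainder: 6m^3 + 18m^2 - 36m - 48. Dividing through by 6 gives the monic gcd m^3 + 3m^2 - 6m - 8.

-8 - 6m + 3m^2 + m^3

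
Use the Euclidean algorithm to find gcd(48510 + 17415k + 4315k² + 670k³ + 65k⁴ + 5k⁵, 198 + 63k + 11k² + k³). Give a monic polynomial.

198 + 63k + 11k² + k³

By polynomial division,
  5k⁵ + 65k⁴ + 670k³ + 4315k² + 17415k + 48510 = (5k² + 10k + 245)(k³ + 11k² + 63k + 198) + (0)
The last nonzero remainder k³ + 11k² + 63k + 198 is already monic.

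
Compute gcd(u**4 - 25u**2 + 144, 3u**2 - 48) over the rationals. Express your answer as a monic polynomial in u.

u**2 - 16

Repeated division with remainder:
  u**4 - 25u**2 + 144 = ((1/3)u**2 - 3)(3u**2 - 48) + (0)
Last nonzero remainder: 3u**2 - 48. Dividing through by 3 gives the monic gcd u**2 - 16.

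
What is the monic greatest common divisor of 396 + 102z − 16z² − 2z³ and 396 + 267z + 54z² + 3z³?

Apply the Euclidean algorithm:
  −2z³ − 16z² + 102z + 396 = (−2/3)(3z³ + 54z² + 267z + 396) + (20z² + 280z + 660)
  3z³ + 54z² + 267z + 396 = ((3/20)z + 3/5)(20z² + 280z + 660) + (0)
Last nonzero remainder: 20z² + 280z + 660. Dividing through by 20 gives the monic gcd z² + 14z + 33.

33 + 14z + z²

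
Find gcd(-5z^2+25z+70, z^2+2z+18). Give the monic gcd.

1

Euclidean algorithm in ℚ[z]:
  -5z^2+25z+70 = (-5)(z^2+2z+18) + (35z+160)
  z^2+2z+18 = ((1/35)z-18/245)(35z+160) + (1458/49)
  35z+160 = ((1715/1458)z+3920/729)(1458/49) + (0)
The last nonzero remainder is the constant 1458/49, so the polynomials are coprime and gcd = 1.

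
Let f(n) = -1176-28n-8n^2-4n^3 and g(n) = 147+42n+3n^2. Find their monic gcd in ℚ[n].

7+n

Euclidean algorithm in ℚ[n]:
  -4n^3-8n^2-28n-1176 = (-(4/3)n+16)(3n^2+42n+147) + (-504n-3528)
  3n^2+42n+147 = (-(1/168)n-1/24)(-504n-3528) + (0)
Last nonzero remainder: -504n-3528. Dividing through by -504 gives the monic gcd n+7.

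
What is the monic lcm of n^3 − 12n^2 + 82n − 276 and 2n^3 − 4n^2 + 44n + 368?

Apply the Euclidean algorithm:
  n^3 − 12n^2 + 82n − 276 = (1/2)(2n^3 − 4n^2 + 44n + 368) + (−10n^2 + 60n − 460)
  2n^3 − 4n^2 + 44n + 368 = (−(1/5)n − 4/5)(−10n^2 + 60n − 460) + (0)
Last nonzero remainder: −10n^2 + 60n − 460. Dividing through by −10 gives the monic gcd n^2 − 6n + 46.
Then lcm(f, g) = f·g / gcd(f, g); expanding and making the result monic gives the answer.

n^4 − 8n^3 + 34n^2 + 52n − 1104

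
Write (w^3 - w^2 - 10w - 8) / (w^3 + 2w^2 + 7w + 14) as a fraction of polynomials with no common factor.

(w^2 - 3w - 4)/(w^2 + 7)

By polynomial division,
  w^3 - w^2 - 10w - 8 = (w^3 + 2w^2 + 7w + 14) + (-3w^2 - 17w - 22)
  w^3 + 2w^2 + 7w + 14 = (-(1/3)w + 11/9)(-3w^2 - 17w - 22) + ((184/9)w + 368/9)
  -3w^2 - 17w - 22 = (-(27/184)w - 99/184)((184/9)w + 368/9) + (0)
Last nonzero remainder: (184/9)w + 368/9. Dividing through by 184/9 gives the monic gcd w + 2.
Cancel w + 2 from numerator and denominator to get the reduced form.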